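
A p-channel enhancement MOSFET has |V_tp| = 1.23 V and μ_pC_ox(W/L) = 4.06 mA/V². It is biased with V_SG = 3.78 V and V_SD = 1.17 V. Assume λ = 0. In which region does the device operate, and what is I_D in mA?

Triode; I_D = 9.33 mA

V_ov = V_SG − |V_tp| = 3.78 − 1.23 = 2.55 V.
Since V_SD = 1.17 V < V_ov = 2.55 V, the device is in the triode region.
I_D = k_p [V_ov · V_SD − ½ V_SD²] = 4.06 × [2.55 × 1.17 − 0.5 × 1.17²] = 9.33 mA.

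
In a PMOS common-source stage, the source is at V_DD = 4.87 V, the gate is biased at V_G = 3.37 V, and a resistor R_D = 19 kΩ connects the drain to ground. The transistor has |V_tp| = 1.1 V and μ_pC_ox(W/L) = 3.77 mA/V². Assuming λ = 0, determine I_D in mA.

V_SG = V_DD − V_G = 4.87 − 3.37 = 1.5 V, so V_ov = 1.5 − 1.1 = 0.4 V.
Assume saturation: I_D = ½ k_p V_ov² = 0.5 × 3.77 × 0.4² = 0.302 mA, giving V_SD = V_DD − I_D R_D = 4.87 − 0.302 × 19 = -0.86 V.
But -0.86 V < V_ov = 0.4 V, so the device is actually in triode.
In triode I_D = k_p[V_ov V_SD − ½ V_SD²] and I_D = (V_DD − V_SD)/R_D. Equating: 35.8 V_SD² − 29.65 V_SD + 4.87 = 0, giving V_SD = 0.226 V (the root below V_ov).
I_D = (4.87 − 0.226) / 19 = 0.244 mA.

I_D = 0.244 mA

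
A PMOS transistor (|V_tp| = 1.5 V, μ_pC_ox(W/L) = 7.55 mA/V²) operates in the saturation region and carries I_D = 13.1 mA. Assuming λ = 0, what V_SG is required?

In saturation I_D = ½ k_p (V_SG − |V_tp|)², so V_SG − |V_tp| = √(2 I_D / k_p) = √(2 × 13.1 / 7.55) = 1.86 V.
V_SG = 1.5 + 1.86 = 3.36 V.

V_SG = 3.36 V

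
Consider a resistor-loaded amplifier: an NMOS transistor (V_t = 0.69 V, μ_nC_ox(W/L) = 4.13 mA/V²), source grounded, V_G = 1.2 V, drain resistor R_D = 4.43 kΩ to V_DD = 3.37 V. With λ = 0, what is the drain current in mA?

V_GS = V_G = 1.2 V, so V_ov = 1.2 − 0.69 = 0.51 V.
Assume saturation: I_D = ½ k_n V_ov² = 0.5 × 4.13 × 0.51² = 0.537 mA, giving V_DS = V_DD − I_D R_D = 3.37 − 0.537 × 4.43 = 0.991 V.
V_DS = 0.991 V ≥ V_ov = 0.51 V, confirming saturation.

I_D = 0.537 mA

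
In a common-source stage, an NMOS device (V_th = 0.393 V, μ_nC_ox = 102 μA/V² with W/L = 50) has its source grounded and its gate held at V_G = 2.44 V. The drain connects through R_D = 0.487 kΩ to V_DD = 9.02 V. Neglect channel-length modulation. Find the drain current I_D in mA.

V_GS = V_G = 2.44 V, so V_ov = 2.44 − 0.393 = 2.05 V.
k_n = μ_nC_ox · (W/L) = 5.1 mA/V².
Assume saturation: I_D = ½ k_n V_ov² = 0.5 × 5.1 × 2.05² = 10.7 mA, giving V_DS = V_DD − I_D R_D = 9.02 − 10.7 × 0.487 = 3.82 V.
V_DS = 3.82 V ≥ V_ov = 2.05 V, confirming saturation.

I_D = 10.7 mA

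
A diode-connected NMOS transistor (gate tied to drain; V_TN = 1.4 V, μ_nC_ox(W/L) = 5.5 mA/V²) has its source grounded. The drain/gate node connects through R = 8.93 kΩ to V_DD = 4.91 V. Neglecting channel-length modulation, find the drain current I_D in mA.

I_D = 0.353 mA

With gate tied to drain, V_GS = V_DS ≥ V_GS − V_TN, so the device is in saturation.
KCL at the drain: ½ k_n (V_GS − V_TN)² = (V_DD − V_GS)/R.
Let x = V_GS − 1.4. Then 24.6 x² + x − 3.51 = 0, giving x = 0.358 V (positive root), so V_GS = 1.76 V.
I_D = (V_DD − V_GS)/R = (4.91 − 1.76) / 8.93 = 0.353 mA.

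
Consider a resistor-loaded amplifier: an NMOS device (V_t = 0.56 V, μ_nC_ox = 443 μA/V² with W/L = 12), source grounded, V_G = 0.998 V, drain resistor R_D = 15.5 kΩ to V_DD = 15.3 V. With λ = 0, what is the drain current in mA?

I_D = 0.510 mA

V_GS = V_G = 0.998 V, so V_ov = 0.998 − 0.56 = 0.438 V.
k_n = μ_nC_ox · (W/L) = 5.316 mA/V².
Assume saturation: I_D = ½ k_n V_ov² = 0.5 × 5.316 × 0.438² = 0.51 mA, giving V_DS = V_DD − I_D R_D = 15.3 − 0.51 × 15.5 = 7.4 V.
V_DS = 7.4 V ≥ V_ov = 0.438 V, confirming saturation.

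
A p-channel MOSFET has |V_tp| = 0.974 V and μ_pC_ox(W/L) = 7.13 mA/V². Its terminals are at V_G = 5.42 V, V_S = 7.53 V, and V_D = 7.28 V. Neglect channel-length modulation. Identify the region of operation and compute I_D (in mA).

Triode; I_D = 1.80 mA

V_SG = V_S − V_G = 7.53 − 5.42 = 2.11 V; V_SD = V_S − V_D = 7.53 − 7.28 = 0.25 V.
V_ov = V_SG − |V_tp| = 2.11 − 0.974 = 1.14 V.
Since V_SD = 0.25 V < V_ov = 1.14 V, the device is in the triode region.
I_D = k_p [V_ov · V_SD − ½ V_SD²] = 7.13 × [1.14 × 0.25 − 0.5 × 0.25²] = 1.8 mA.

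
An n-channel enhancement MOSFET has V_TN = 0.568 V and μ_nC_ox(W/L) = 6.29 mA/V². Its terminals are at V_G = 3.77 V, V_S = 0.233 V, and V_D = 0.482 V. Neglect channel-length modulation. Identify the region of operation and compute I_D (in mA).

V_GS = V_G − V_S = 3.77 − 0.233 = 3.54 V; V_DS = V_D − V_S = 0.482 − 0.233 = 0.249 V.
V_ov = V_GS − V_TN = 3.54 − 0.568 = 2.97 V.
Since V_DS = 0.249 V < V_ov = 2.97 V, the device is in the triode region.
I_D = k_n [V_ov · V_DS − ½ V_DS²] = 6.29 × [2.97 × 0.249 − 0.5 × 0.249²] = 4.46 mA.

Triode; I_D = 4.46 mA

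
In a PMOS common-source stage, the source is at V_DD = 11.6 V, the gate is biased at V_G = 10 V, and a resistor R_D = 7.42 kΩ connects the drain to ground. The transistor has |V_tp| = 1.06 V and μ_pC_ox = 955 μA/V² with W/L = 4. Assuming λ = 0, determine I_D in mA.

V_SG = V_DD − V_G = 11.6 − 10 = 1.6 V, so V_ov = 1.6 − 1.06 = 0.54 V.
k_p = μ_pC_ox · (W/L) = 3.82 mA/V².
Assume saturation: I_D = ½ k_p V_ov² = 0.5 × 3.82 × 0.54² = 0.557 mA, giving V_SD = V_DD − I_D R_D = 11.6 − 0.557 × 7.42 = 7.47 V.
V_SD = 7.47 V ≥ V_ov = 0.54 V, confirming saturation.

I_D = 0.557 mA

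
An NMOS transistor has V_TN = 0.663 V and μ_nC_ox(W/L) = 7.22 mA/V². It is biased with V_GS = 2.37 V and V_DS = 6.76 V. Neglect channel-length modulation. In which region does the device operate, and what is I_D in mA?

V_ov = V_GS − V_TN = 2.37 − 0.663 = 1.71 V.
Since V_DS = 6.76 V ≥ V_ov = 1.71 V, the device is in saturation.
I_D = ½ k_n V_ov² = 0.5 × 7.22 × 1.71² = 10.5 mA.

Saturation; I_D = 10.5 mA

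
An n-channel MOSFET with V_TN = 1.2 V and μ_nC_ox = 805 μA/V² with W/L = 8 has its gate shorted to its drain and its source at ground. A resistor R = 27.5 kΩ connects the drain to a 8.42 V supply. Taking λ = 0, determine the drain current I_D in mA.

With gate tied to drain, V_GS = V_DS ≥ V_GS − V_TN, so the device is in saturation.
k_n = μ_nC_ox · (W/L) = 6.44 mA/V².
KCL at the drain: ½ k_n (V_GS − V_TN)² = (V_DD − V_GS)/R.
Let x = V_GS − 1.2. Then 88.6 x² + x − 7.22 = 0, giving x = 0.28 V (positive root), so V_GS = 1.48 V.
I_D = (V_DD − V_GS)/R = (8.42 − 1.48) / 27.5 = 0.252 mA.

I_D = 0.252 mA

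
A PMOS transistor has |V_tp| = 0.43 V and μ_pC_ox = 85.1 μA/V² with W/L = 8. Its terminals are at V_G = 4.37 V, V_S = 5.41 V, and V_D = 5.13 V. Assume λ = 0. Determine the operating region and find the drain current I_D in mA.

V_SG = V_S − V_G = 5.41 − 4.37 = 1.04 V; V_SD = V_S − V_D = 5.41 − 5.13 = 0.28 V.
k_p = μ_pC_ox · (W/L) = 0.6808 mA/V².
V_ov = V_SG − |V_tp| = 1.04 − 0.43 = 0.61 V.
Since V_SD = 0.28 V < V_ov = 0.61 V, the device is in the triode region.
I_D = k_p [V_ov · V_SD − ½ V_SD²] = 0.6808 × [0.61 × 0.28 − 0.5 × 0.28²] = 0.0896 mA.

Triode; I_D = 0.0896 mA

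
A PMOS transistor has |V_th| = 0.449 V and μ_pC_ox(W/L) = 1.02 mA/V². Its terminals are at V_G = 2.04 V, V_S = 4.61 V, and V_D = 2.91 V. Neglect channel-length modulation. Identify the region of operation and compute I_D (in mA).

Triode; I_D = 2.20 mA

V_SG = V_S − V_G = 4.61 − 2.04 = 2.57 V; V_SD = V_S − V_D = 4.61 − 2.91 = 1.7 V.
V_ov = V_SG − |V_th| = 2.57 − 0.449 = 2.12 V.
Since V_SD = 1.7 V < V_ov = 2.12 V, the device is in the triode region.
I_D = k_p [V_ov · V_SD − ½ V_SD²] = 1.02 × [2.12 × 1.7 − 0.5 × 1.7²] = 2.2 mA.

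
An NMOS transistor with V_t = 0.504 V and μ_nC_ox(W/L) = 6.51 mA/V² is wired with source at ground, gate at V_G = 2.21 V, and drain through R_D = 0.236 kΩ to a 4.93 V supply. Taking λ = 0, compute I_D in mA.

I_D = 9.47 mA

V_GS = V_G = 2.21 V, so V_ov = 2.21 − 0.504 = 1.71 V.
Assume saturation: I_D = ½ k_n V_ov² = 0.5 × 6.51 × 1.71² = 9.47 mA, giving V_DS = V_DD − I_D R_D = 4.93 − 9.47 × 0.236 = 2.69 V.
V_DS = 2.69 V ≥ V_ov = 1.71 V, confirming saturation.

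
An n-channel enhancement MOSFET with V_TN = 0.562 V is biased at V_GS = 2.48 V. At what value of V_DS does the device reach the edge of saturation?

V_DS,sat = 1.92 V

The boundary between triode and saturation is V_DS = V_GS − V_TN = V_ov.
V_ov = 2.48 − 0.562 = 1.92 V.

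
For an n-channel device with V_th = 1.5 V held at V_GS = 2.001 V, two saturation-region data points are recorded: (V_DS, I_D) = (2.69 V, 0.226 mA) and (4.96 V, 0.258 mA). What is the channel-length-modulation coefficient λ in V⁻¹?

With V_GS fixed, I_D ∝ (1 + λ V_DS) in saturation, so I_D2/I_D1 = (1 + λ V_DS2)/(1 + λ V_DS1).
0.258/0.226 = 1.142 = (1 + 4.96 λ)/(1 + 2.69 λ).
Solving: λ (I_D1 V_DS2 − I_D2 V_DS1) = I_D2 − I_D1, so λ = (0.258 − 0.226) / (0.226 × 4.96 − 0.258 × 2.69) = 0.032 / 0.427 = 0.075 V⁻¹.

λ = 0.0750 V⁻¹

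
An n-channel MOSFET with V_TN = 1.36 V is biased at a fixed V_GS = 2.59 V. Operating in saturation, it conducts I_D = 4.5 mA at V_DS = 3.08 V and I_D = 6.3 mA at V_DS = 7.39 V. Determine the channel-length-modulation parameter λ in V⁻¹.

λ = 0.130 V⁻¹

With V_GS fixed, I_D ∝ (1 + λ V_DS) in saturation, so I_D2/I_D1 = (1 + λ V_DS2)/(1 + λ V_DS1).
6.3/4.5 = 1.4 = (1 + 7.39 λ)/(1 + 3.08 λ).
Solving: λ (I_D1 V_DS2 − I_D2 V_DS1) = I_D2 − I_D1, so λ = (6.3 − 4.5) / (4.5 × 7.39 − 6.3 × 3.08) = 1.8 / 13.9 = 0.13 V⁻¹.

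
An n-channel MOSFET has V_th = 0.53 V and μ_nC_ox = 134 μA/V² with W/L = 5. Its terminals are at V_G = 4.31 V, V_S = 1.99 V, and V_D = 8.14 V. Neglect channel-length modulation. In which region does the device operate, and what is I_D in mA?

V_GS = V_G − V_S = 4.31 − 1.99 = 2.32 V; V_DS = V_D − V_S = 8.14 − 1.99 = 6.15 V.
k_n = μ_nC_ox · (W/L) = 0.67 mA/V².
V_ov = V_GS − V_th = 2.32 − 0.53 = 1.79 V.
Since V_DS = 6.15 V ≥ V_ov = 1.79 V, the device is in saturation.
I_D = ½ k_n V_ov² = 0.5 × 0.67 × 1.79² = 1.07 mA.

Saturation; I_D = 1.07 mA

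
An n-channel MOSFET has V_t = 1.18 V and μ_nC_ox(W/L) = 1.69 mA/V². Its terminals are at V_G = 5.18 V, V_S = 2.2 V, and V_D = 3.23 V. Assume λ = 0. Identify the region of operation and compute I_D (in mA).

Triode; I_D = 2.24 mA

V_GS = V_G − V_S = 5.18 − 2.2 = 2.98 V; V_DS = V_D − V_S = 3.23 − 2.2 = 1.03 V.
V_ov = V_GS − V_t = 2.98 − 1.18 = 1.8 V.
Since V_DS = 1.03 V < V_ov = 1.8 V, the device is in the triode region.
I_D = k_n [V_ov · V_DS − ½ V_DS²] = 1.69 × [1.8 × 1.03 − 0.5 × 1.03²] = 2.24 mA.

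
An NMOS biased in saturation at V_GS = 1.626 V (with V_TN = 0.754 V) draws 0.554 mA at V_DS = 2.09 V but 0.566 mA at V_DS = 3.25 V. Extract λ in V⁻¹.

With V_GS fixed, I_D ∝ (1 + λ V_DS) in saturation, so I_D2/I_D1 = (1 + λ V_DS2)/(1 + λ V_DS1).
0.566/0.554 = 1.022 = (1 + 3.25 λ)/(1 + 2.09 λ).
Solving: λ (I_D1 V_DS2 − I_D2 V_DS1) = I_D2 − I_D1, so λ = (0.566 − 0.554) / (0.554 × 3.25 − 0.566 × 2.09) = 0.012 / 0.618 = 0.0194 V⁻¹.

λ = 0.0194 V⁻¹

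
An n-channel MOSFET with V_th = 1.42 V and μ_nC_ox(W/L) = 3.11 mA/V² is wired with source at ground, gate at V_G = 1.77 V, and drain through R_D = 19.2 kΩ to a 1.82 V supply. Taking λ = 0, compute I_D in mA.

V_GS = V_G = 1.77 V, so V_ov = 1.77 − 1.42 = 0.35 V.
Assume saturation: I_D = ½ k_n V_ov² = 0.5 × 3.11 × 0.35² = 0.19 mA, giving V_DS = V_DD − I_D R_D = 1.82 − 0.19 × 19.2 = -1.84 V.
But -1.84 V < V_ov = 0.35 V, so the device is actually in triode.
In triode I_D = k_n[V_ov V_DS − ½ V_DS²] and I_D = (V_DD − V_DS)/R_D. Equating: 29.9 V_DS² − 21.9 V_DS + 1.82 = 0, giving V_DS = 0.0956 V (the root below V_ov).
I_D = (1.82 − 0.0956) / 19.2 = 0.0898 mA.

I_D = 0.0898 mA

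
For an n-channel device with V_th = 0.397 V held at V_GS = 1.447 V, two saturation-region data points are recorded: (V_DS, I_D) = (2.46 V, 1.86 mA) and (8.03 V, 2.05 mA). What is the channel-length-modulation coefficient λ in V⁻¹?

With V_GS fixed, I_D ∝ (1 + λ V_DS) in saturation, so I_D2/I_D1 = (1 + λ V_DS2)/(1 + λ V_DS1).
2.05/1.86 = 1.102 = (1 + 8.03 λ)/(1 + 2.46 λ).
Solving: λ (I_D1 V_DS2 − I_D2 V_DS1) = I_D2 − I_D1, so λ = (2.05 − 1.86) / (1.86 × 8.03 − 2.05 × 2.46) = 0.19 / 9.89 = 0.0192 V⁻¹.

λ = 0.0192 V⁻¹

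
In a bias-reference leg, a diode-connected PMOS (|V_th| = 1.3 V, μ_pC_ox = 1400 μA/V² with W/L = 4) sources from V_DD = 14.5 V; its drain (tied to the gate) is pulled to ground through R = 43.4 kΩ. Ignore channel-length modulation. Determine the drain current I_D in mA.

I_D = 0.297 mA

With gate tied to drain, V_SG = V_SD ≥ V_SG − |V_th|, so the device is in saturation.
k_p = μ_pC_ox · (W/L) = 5.6 mA/V².
KCL at the drain: ½ k_p (V_SG − |V_th|)² = (V_DD − V_SG)/R.
Let x = V_SG − 1.3. Then 122 x² + x − 13.2 = 0, giving x = 0.325 V (positive root), so V_SG = 1.63 V.
I_D = (V_DD − V_SG)/R = (14.5 − 1.63) / 43.4 = 0.297 mA.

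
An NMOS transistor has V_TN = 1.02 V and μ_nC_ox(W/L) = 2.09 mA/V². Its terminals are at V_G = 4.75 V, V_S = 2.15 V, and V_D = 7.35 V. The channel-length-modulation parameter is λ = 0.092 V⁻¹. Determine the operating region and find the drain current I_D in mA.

V_GS = V_G − V_S = 4.75 − 2.15 = 2.6 V; V_DS = V_D − V_S = 7.35 − 2.15 = 5.2 V.
V_ov = V_GS − V_TN = 2.6 − 1.02 = 1.58 V.
Since V_DS = 5.2 V ≥ V_ov = 1.58 V, the device is in saturation.
I_D = ½ k_n V_ov² (1 + λ V_DS) = 0.5 × 2.09 × 1.58² × (1 + 0.092 × 5.2) = 3.86 mA.

Saturation; I_D = 3.86 mA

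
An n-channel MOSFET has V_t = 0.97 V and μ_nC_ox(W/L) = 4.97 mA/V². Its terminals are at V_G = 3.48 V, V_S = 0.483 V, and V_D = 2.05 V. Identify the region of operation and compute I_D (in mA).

V_GS = V_G − V_S = 3.48 − 0.483 = 3 V; V_DS = V_D − V_S = 2.05 − 0.483 = 1.57 V.
V_ov = V_GS − V_t = 3 − 0.97 = 2.03 V.
Since V_DS = 1.57 V < V_ov = 2.03 V, the device is in the triode region.
I_D = k_n [V_ov · V_DS − ½ V_DS²] = 4.97 × [2.03 × 1.57 − 0.5 × 1.57²] = 9.68 mA.

Triode; I_D = 9.68 mA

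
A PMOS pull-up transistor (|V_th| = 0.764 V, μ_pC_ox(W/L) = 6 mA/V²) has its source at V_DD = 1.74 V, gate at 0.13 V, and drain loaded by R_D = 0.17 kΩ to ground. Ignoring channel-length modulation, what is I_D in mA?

V_SG = V_DD − V_G = 1.74 − 0.13 = 1.61 V, so V_ov = 1.61 − 0.764 = 0.846 V.
Assume saturation: I_D = ½ k_p V_ov² = 0.5 × 6 × 0.846² = 2.15 mA, giving V_SD = V_DD − I_D R_D = 1.74 − 2.15 × 0.17 = 1.37 V.
V_SD = 1.37 V ≥ V_ov = 0.846 V, confirming saturation.

I_D = 2.15 mA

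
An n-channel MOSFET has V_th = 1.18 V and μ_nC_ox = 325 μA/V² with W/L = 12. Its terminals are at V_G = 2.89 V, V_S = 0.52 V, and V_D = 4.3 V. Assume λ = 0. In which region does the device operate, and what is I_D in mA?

Saturation; I_D = 2.76 mA

V_GS = V_G − V_S = 2.89 − 0.52 = 2.37 V; V_DS = V_D − V_S = 4.3 − 0.52 = 3.78 V.
k_n = μ_nC_ox · (W/L) = 3.9 mA/V².
V_ov = V_GS − V_th = 2.37 − 1.18 = 1.19 V.
Since V_DS = 3.78 V ≥ V_ov = 1.19 V, the device is in saturation.
I_D = ½ k_n V_ov² = 0.5 × 3.9 × 1.19² = 2.76 mA.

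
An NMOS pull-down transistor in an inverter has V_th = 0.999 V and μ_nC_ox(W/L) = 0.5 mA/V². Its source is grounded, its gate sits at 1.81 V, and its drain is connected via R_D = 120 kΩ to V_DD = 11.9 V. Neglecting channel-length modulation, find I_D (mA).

V_GS = V_G = 1.81 V, so V_ov = 1.81 − 0.999 = 0.811 V.
Assume saturation: I_D = ½ k_n V_ov² = 0.5 × 0.5 × 0.811² = 0.164 mA, giving V_DS = V_DD − I_D R_D = 11.9 − 0.164 × 120 = -7.83 V.
But -7.83 V < V_ov = 0.811 V, so the device is actually in triode.
In triode I_D = k_n[V_ov V_DS − ½ V_DS²] and I_D = (V_DD − V_DS)/R_D. Equating: 30 V_DS² − 49.66 V_DS + 11.9 = 0, giving V_DS = 0.291 V (the root below V_ov).
I_D = (11.9 − 0.291) / 120 = 0.0967 mA.

I_D = 0.0967 mA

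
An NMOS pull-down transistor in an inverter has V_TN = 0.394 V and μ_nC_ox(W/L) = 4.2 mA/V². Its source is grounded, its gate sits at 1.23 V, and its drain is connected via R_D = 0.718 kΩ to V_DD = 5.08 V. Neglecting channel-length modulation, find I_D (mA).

V_GS = V_G = 1.23 V, so V_ov = 1.23 − 0.394 = 0.836 V.
Assume saturation: I_D = ½ k_n V_ov² = 0.5 × 4.2 × 0.836² = 1.47 mA, giving V_DS = V_DD − I_D R_D = 5.08 − 1.47 × 0.718 = 4.03 V.
V_DS = 4.03 V ≥ V_ov = 0.836 V, confirming saturation.

I_D = 1.47 mA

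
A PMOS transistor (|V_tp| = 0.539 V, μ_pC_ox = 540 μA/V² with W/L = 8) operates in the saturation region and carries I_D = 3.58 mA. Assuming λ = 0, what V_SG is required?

k_p = μ_pC_ox · (W/L) = 4.32 mA/V².
In saturation I_D = ½ k_p (V_SG − |V_tp|)², so V_SG − |V_tp| = √(2 I_D / k_p) = √(2 × 3.58 / 4.32) = 1.29 V.
V_SG = 0.539 + 1.29 = 1.83 V.

V_SG = 1.83 V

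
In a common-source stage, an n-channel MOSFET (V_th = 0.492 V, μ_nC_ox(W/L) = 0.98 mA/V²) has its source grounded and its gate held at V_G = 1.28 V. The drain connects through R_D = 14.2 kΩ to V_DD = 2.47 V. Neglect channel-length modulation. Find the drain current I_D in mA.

I_D = 0.157 mA

V_GS = V_G = 1.28 V, so V_ov = 1.28 − 0.492 = 0.788 V.
Assume saturation: I_D = ½ k_n V_ov² = 0.5 × 0.98 × 0.788² = 0.304 mA, giving V_DS = V_DD − I_D R_D = 2.47 − 0.304 × 14.2 = -1.85 V.
But -1.85 V < V_ov = 0.788 V, so the device is actually in triode.
In triode I_D = k_n[V_ov V_DS − ½ V_DS²] and I_D = (V_DD − V_DS)/R_D. Equating: 6.96 V_DS² − 11.97 V_DS + 2.47 = 0, giving V_DS = 0.24 V (the root below V_ov).
I_D = (2.47 − 0.24) / 14.2 = 0.157 mA.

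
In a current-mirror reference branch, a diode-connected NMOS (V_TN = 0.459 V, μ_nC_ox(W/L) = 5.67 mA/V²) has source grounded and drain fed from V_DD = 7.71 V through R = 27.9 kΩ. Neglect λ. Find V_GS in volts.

V_GS = 0.756 V

With gate tied to drain, V_GS = V_DS ≥ V_GS − V_TN, so the device is in saturation.
KCL at the drain: ½ k_n (V_GS − V_TN)² = (V_DD − V_GS)/R.
Let x = V_GS − 0.459. Then 79.1 x² + x − 7.251 = 0, giving x = 0.297 V (positive root), so V_GS = 0.756 V.
I_D = (V_DD − V_GS)/R = (7.71 − 0.756) / 27.9 = 0.249 mA.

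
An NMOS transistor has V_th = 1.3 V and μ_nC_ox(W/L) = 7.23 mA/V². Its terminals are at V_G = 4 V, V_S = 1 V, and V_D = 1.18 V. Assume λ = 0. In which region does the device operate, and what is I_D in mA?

V_GS = V_G − V_S = 4 − 1 = 3 V; V_DS = V_D − V_S = 1.18 − 1 = 0.18 V.
V_ov = V_GS − V_th = 3 − 1.3 = 1.7 V.
Since V_DS = 0.18 V < V_ov = 1.7 V, the device is in the triode region.
I_D = k_n [V_ov · V_DS − ½ V_DS²] = 7.23 × [1.7 × 0.18 − 0.5 × 0.18²] = 2.1 mA.

Triode; I_D = 2.10 mA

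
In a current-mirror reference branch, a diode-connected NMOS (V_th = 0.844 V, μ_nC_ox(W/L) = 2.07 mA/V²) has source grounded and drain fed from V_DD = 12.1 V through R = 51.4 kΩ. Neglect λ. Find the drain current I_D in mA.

With gate tied to drain, V_GS = V_DS ≥ V_GS − V_th, so the device is in saturation.
KCL at the drain: ½ k_n (V_GS − V_th)² = (V_DD − V_GS)/R.
Let x = V_GS − 0.844. Then 53.2 x² + x − 11.26 = 0, giving x = 0.451 V (positive root), so V_GS = 1.29 V.
I_D = (V_DD − V_GS)/R = (12.1 − 1.29) / 51.4 = 0.21 mA.

I_D = 0.210 mA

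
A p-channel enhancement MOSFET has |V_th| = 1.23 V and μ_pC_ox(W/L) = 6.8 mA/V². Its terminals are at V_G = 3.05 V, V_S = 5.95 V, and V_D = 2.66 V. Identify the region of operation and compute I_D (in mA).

Saturation; I_D = 9.48 mA

V_SG = V_S − V_G = 5.95 − 3.05 = 2.9 V; V_SD = V_S − V_D = 5.95 − 2.66 = 3.29 V.
V_ov = V_SG − |V_th| = 2.9 − 1.23 = 1.67 V.
Since V_SD = 3.29 V ≥ V_ov = 1.67 V, the device is in saturation.
I_D = ½ k_p V_ov² = 0.5 × 6.8 × 1.67² = 9.48 mA.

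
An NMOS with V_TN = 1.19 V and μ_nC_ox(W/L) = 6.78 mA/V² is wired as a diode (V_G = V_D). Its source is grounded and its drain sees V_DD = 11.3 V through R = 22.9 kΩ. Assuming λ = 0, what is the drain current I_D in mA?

I_D = 0.426 mA

With gate tied to drain, V_GS = V_DS ≥ V_GS − V_TN, so the device is in saturation.
KCL at the drain: ½ k_n (V_GS − V_TN)² = (V_DD − V_GS)/R.
Let x = V_GS − 1.19. Then 77.6 x² + x − 10.11 = 0, giving x = 0.354 V (positive root), so V_GS = 1.54 V.
I_D = (V_DD − V_GS)/R = (11.3 − 1.54) / 22.9 = 0.426 mA.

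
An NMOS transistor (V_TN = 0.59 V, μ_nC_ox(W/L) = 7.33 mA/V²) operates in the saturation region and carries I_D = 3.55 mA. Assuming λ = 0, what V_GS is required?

V_GS = 1.57 V

In saturation I_D = ½ k_n (V_GS − V_TN)², so V_GS − V_TN = √(2 I_D / k_n) = √(2 × 3.55 / 7.33) = 0.984 V.
V_GS = 0.59 + 0.984 = 1.57 V.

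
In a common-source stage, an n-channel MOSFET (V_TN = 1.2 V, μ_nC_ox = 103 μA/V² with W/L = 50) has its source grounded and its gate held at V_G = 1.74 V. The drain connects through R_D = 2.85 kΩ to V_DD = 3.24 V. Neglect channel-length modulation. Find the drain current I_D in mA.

V_GS = V_G = 1.74 V, so V_ov = 1.74 − 1.2 = 0.54 V.
k_n = μ_nC_ox · (W/L) = 5.15 mA/V².
Assume saturation: I_D = ½ k_n V_ov² = 0.5 × 5.15 × 0.54² = 0.751 mA, giving V_DS = V_DD − I_D R_D = 3.24 − 0.751 × 2.85 = 1.1 V.
V_DS = 1.1 V ≥ V_ov = 0.54 V, confirming saturation.

I_D = 0.751 mA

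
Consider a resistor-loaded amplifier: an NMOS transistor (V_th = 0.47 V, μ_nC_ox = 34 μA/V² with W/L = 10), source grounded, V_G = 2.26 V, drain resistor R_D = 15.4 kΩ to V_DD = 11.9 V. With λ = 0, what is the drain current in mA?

V_GS = V_G = 2.26 V, so V_ov = 2.26 − 0.47 = 1.79 V.
k_n = μ_nC_ox · (W/L) = 0.34 mA/V².
Assume saturation: I_D = ½ k_n V_ov² = 0.5 × 0.34 × 1.79² = 0.545 mA, giving V_DS = V_DD − I_D R_D = 11.9 − 0.545 × 15.4 = 3.51 V.
V_DS = 3.51 V ≥ V_ov = 1.79 V, confirming saturation.

I_D = 0.545 mA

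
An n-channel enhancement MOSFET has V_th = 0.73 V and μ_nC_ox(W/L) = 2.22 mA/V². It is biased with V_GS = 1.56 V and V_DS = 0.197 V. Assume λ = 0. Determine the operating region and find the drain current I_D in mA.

V_ov = V_GS − V_th = 1.56 − 0.73 = 0.83 V.
Since V_DS = 0.197 V < V_ov = 0.83 V, the device is in the triode region.
I_D = k_n [V_ov · V_DS − ½ V_DS²] = 2.22 × [0.83 × 0.197 − 0.5 × 0.197²] = 0.32 mA.

Triode; I_D = 0.320 mA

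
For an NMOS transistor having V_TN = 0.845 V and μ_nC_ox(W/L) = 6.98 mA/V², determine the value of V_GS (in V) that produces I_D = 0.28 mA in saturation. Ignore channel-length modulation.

V_GS = 1.13 V

In saturation I_D = ½ k_n (V_GS − V_TN)², so V_GS − V_TN = √(2 I_D / k_n) = √(2 × 0.28 / 6.98) = 0.283 V.
V_GS = 0.845 + 0.283 = 1.13 V.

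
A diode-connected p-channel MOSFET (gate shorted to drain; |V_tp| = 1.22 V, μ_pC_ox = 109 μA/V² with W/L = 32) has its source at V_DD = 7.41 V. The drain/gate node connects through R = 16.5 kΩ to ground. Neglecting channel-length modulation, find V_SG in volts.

V_SG = 1.67 V

With gate tied to drain, V_SG = V_SD ≥ V_SG − |V_tp|, so the device is in saturation.
k_p = μ_pC_ox · (W/L) = 3.488 mA/V².
KCL at the drain: ½ k_p (V_SG − |V_tp|)² = (V_DD − V_SG)/R.
Let x = V_SG − 1.22. Then 28.8 x² + x − 6.19 = 0, giving x = 0.447 V (positive root), so V_SG = 1.67 V.
I_D = (V_DD − V_SG)/R = (7.41 − 1.67) / 16.5 = 0.348 mA.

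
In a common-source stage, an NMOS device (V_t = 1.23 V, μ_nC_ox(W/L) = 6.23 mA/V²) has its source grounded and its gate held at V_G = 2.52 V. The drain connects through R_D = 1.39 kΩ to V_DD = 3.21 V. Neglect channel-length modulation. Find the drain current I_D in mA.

I_D = 2.10 mA

V_GS = V_G = 2.52 V, so V_ov = 2.52 − 1.23 = 1.29 V.
Assume saturation: I_D = ½ k_n V_ov² = 0.5 × 6.23 × 1.29² = 5.18 mA, giving V_DS = V_DD − I_D R_D = 3.21 − 5.18 × 1.39 = -4 V.
But -4 V < V_ov = 1.29 V, so the device is actually in triode.
In triode I_D = k_n[V_ov V_DS − ½ V_DS²] and I_D = (V_DD − V_DS)/R_D. Equating: 4.33 V_DS² − 12.17 V_DS + 3.21 = 0, giving V_DS = 0.295 V (the root below V_ov).
I_D = (3.21 − 0.295) / 1.39 = 2.1 mA.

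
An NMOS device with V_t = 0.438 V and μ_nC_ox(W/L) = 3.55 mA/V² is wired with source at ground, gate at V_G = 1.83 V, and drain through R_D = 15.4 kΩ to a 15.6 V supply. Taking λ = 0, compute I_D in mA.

I_D = 0.999 mA

V_GS = V_G = 1.83 V, so V_ov = 1.83 − 0.438 = 1.39 V.
Assume saturation: I_D = ½ k_n V_ov² = 0.5 × 3.55 × 1.39² = 3.44 mA, giving V_DS = V_DD − I_D R_D = 15.6 − 3.44 × 15.4 = -37.4 V.
But -37.4 V < V_ov = 1.39 V, so the device is actually in triode.
In triode I_D = k_n[V_ov V_DS − ½ V_DS²] and I_D = (V_DD − V_DS)/R_D. Equating: 27.3 V_DS² − 77.1 V_DS + 15.6 = 0, giving V_DS = 0.219 V (the root below V_ov).
I_D = (15.6 − 0.219) / 15.4 = 0.999 mA.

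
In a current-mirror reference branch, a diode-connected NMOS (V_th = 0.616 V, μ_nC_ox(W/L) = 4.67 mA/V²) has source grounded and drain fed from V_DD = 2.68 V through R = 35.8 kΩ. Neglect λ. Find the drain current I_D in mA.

With gate tied to drain, V_GS = V_DS ≥ V_GS − V_th, so the device is in saturation.
KCL at the drain: ½ k_n (V_GS − V_th)² = (V_DD − V_GS)/R.
Let x = V_GS − 0.616. Then 83.6 x² + x − 2.064 = 0, giving x = 0.151 V (positive root), so V_GS = 0.767 V.
I_D = (V_DD − V_GS)/R = (2.68 − 0.767) / 35.8 = 0.0534 mA.

I_D = 0.0534 mA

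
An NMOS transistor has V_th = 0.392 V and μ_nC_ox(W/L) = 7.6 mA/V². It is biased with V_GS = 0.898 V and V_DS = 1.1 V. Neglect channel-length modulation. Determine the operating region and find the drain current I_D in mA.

V_ov = V_GS − V_th = 0.898 − 0.392 = 0.506 V.
Since V_DS = 1.1 V ≥ V_ov = 0.506 V, the device is in saturation.
I_D = ½ k_n V_ov² = 0.5 × 7.6 × 0.506² = 0.973 mA.

Saturation; I_D = 0.973 mA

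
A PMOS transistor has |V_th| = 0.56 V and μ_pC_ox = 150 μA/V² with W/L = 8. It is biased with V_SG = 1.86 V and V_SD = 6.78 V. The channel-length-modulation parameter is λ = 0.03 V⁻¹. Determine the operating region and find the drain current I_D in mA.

Saturation; I_D = 1.22 mA

k_p = μ_pC_ox · (W/L) = 1.2 mA/V².
V_ov = V_SG − |V_th| = 1.86 − 0.56 = 1.3 V.
Since V_SD = 6.78 V ≥ V_ov = 1.3 V, the device is in saturation.
I_D = ½ k_p V_ov² (1 + λ V_SD) = 0.5 × 1.2 × 1.3² × (1 + 0.03 × 6.78) = 1.22 mA.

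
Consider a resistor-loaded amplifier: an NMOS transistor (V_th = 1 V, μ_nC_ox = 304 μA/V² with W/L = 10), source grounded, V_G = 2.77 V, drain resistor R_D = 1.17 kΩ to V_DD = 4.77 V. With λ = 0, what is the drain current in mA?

V_GS = V_G = 2.77 V, so V_ov = 2.77 − 1 = 1.77 V.
k_n = μ_nC_ox · (W/L) = 3.04 mA/V².
Assume saturation: I_D = ½ k_n V_ov² = 0.5 × 3.04 × 1.77² = 4.76 mA, giving V_DS = V_DD − I_D R_D = 4.77 − 4.76 × 1.17 = -0.802 V.
But -0.802 V < V_ov = 1.77 V, so the device is actually in triode.
In triode I_D = k_n[V_ov V_DS − ½ V_DS²] and I_D = (V_DD − V_DS)/R_D. Equating: 1.78 V_DS² − 7.296 V_DS + 4.77 = 0, giving V_DS = 0.816 V (the root below V_ov).
I_D = (4.77 − 0.816) / 1.17 = 3.38 mA.

I_D = 3.38 mA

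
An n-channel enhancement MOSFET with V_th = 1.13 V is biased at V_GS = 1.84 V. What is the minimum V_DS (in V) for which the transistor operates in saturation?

The boundary between triode and saturation is V_DS = V_GS − V_th = V_ov.
V_ov = 1.84 − 1.13 = 0.71 V.

V_DS,sat = 0.710 V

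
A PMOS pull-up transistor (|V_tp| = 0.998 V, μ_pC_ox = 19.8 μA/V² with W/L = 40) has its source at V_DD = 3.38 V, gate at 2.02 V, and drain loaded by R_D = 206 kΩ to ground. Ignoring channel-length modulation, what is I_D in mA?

I_D = 0.0161 mA

V_SG = V_DD − V_G = 3.38 − 2.02 = 1.36 V, so V_ov = 1.36 − 0.998 = 0.362 V.
k_p = μ_pC_ox · (W/L) = 0.792 mA/V².
Assume saturation: I_D = ½ k_p V_ov² = 0.5 × 0.792 × 0.362² = 0.0519 mA, giving V_SD = V_DD − I_D R_D = 3.38 − 0.0519 × 206 = -7.31 V.
But -7.31 V < V_ov = 0.362 V, so the device is actually in triode.
In triode I_D = k_p[V_ov V_SD − ½ V_SD²] and I_D = (V_DD − V_SD)/R_D. Equating: 81.6 V_SD² − 60.06 V_SD + 3.38 = 0, giving V_SD = 0.0614 V (the root below V_ov).
I_D = (3.38 − 0.0614) / 206 = 0.0161 mA.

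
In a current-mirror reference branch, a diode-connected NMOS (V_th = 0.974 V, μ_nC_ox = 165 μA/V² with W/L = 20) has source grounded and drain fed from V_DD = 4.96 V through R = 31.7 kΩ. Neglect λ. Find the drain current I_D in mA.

I_D = 0.117 mA

With gate tied to drain, V_GS = V_DS ≥ V_GS − V_th, so the device is in saturation.
k_n = μ_nC_ox · (W/L) = 3.3 mA/V².
KCL at the drain: ½ k_n (V_GS − V_th)² = (V_DD − V_GS)/R.
Let x = V_GS − 0.974. Then 52.3 x² + x − 3.986 = 0, giving x = 0.267 V (positive root), so V_GS = 1.24 V.
I_D = (V_DD − V_GS)/R = (4.96 − 1.24) / 31.7 = 0.117 mA.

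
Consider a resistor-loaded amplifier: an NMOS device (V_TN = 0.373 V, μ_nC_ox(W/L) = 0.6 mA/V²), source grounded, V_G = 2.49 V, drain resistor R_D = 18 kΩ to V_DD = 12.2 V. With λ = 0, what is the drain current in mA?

I_D = 0.645 mA

V_GS = V_G = 2.49 V, so V_ov = 2.49 − 0.373 = 2.12 V.
Assume saturation: I_D = ½ k_n V_ov² = 0.5 × 0.6 × 2.12² = 1.34 mA, giving V_DS = V_DD − I_D R_D = 12.2 − 1.34 × 18 = -12 V.
But -12 V < V_ov = 2.12 V, so the device is actually in triode.
In triode I_D = k_n[V_ov V_DS − ½ V_DS²] and I_D = (V_DD − V_DS)/R_D. Equating: 5.4 V_DS² − 23.86 V_DS + 12.2 = 0, giving V_DS = 0.59 V (the root below V_ov).
I_D = (12.2 − 0.59) / 18 = 0.645 mA.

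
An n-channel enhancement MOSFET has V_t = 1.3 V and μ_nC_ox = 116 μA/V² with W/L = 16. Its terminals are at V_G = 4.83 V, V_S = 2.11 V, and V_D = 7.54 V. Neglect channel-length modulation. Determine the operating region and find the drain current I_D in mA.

V_GS = V_G − V_S = 4.83 − 2.11 = 2.72 V; V_DS = V_D − V_S = 7.54 − 2.11 = 5.43 V.
k_n = μ_nC_ox · (W/L) = 1.856 mA/V².
V_ov = V_GS − V_t = 2.72 − 1.3 = 1.42 V.
Since V_DS = 5.43 V ≥ V_ov = 1.42 V, the device is in saturation.
I_D = ½ k_n V_ov² = 0.5 × 1.856 × 1.42² = 1.87 mA.

Saturation; I_D = 1.87 mA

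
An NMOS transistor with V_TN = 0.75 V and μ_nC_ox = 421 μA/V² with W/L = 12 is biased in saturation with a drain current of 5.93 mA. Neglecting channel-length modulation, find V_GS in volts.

V_GS = 2.28 V

k_n = μ_nC_ox · (W/L) = 5.052 mA/V².
In saturation I_D = ½ k_n (V_GS − V_TN)², so V_GS − V_TN = √(2 I_D / k_n) = √(2 × 5.93 / 5.052) = 1.53 V.
V_GS = 0.75 + 1.53 = 2.28 V.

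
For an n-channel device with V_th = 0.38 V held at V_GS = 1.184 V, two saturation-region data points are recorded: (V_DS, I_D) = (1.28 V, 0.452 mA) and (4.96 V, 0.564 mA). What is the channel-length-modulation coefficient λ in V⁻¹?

With V_GS fixed, I_D ∝ (1 + λ V_DS) in saturation, so I_D2/I_D1 = (1 + λ V_DS2)/(1 + λ V_DS1).
0.564/0.452 = 1.248 = (1 + 4.96 λ)/(1 + 1.28 λ).
Solving: λ (I_D1 V_DS2 − I_D2 V_DS1) = I_D2 − I_D1, so λ = (0.564 − 0.452) / (0.452 × 4.96 − 0.564 × 1.28) = 0.112 / 1.52 = 0.0737 V⁻¹.

λ = 0.0737 V⁻¹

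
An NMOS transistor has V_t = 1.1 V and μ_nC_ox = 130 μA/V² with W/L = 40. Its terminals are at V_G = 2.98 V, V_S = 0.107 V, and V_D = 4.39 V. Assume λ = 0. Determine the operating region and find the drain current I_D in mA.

Saturation; I_D = 8.17 mA

V_GS = V_G − V_S = 2.98 − 0.107 = 2.87 V; V_DS = V_D − V_S = 4.39 − 0.107 = 4.28 V.
k_n = μ_nC_ox · (W/L) = 5.2 mA/V².
V_ov = V_GS − V_t = 2.87 − 1.1 = 1.77 V.
Since V_DS = 4.28 V ≥ V_ov = 1.77 V, the device is in saturation.
I_D = ½ k_n V_ov² = 0.5 × 5.2 × 1.77² = 8.17 mA.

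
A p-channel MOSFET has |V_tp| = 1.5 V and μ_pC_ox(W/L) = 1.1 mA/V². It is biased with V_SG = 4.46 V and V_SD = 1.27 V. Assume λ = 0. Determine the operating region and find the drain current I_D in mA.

V_ov = V_SG − |V_tp| = 4.46 − 1.5 = 2.96 V.
Since V_SD = 1.27 V < V_ov = 2.96 V, the device is in the triode region.
I_D = k_p [V_ov · V_SD − ½ V_SD²] = 1.1 × [2.96 × 1.27 − 0.5 × 1.27²] = 3.25 mA.

Triode; I_D = 3.25 mA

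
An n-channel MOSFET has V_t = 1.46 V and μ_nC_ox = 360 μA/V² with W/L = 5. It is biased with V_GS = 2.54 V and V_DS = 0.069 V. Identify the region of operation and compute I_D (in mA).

k_n = μ_nC_ox · (W/L) = 1.8 mA/V².
V_ov = V_GS − V_t = 2.54 − 1.46 = 1.08 V.
Since V_DS = 0.069 V < V_ov = 1.08 V, the device is in the triode region.
I_D = k_n [V_ov · V_DS − ½ V_DS²] = 1.8 × [1.08 × 0.069 − 0.5 × 0.069²] = 0.13 mA.

Triode; I_D = 0.130 mA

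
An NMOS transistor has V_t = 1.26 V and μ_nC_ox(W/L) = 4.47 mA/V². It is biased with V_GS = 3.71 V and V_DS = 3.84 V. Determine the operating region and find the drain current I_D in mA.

V_ov = V_GS − V_t = 3.71 − 1.26 = 2.45 V.
Since V_DS = 3.84 V ≥ V_ov = 2.45 V, the device is in saturation.
I_D = ½ k_n V_ov² = 0.5 × 4.47 × 2.45² = 13.4 mA.

Saturation; I_D = 13.4 mA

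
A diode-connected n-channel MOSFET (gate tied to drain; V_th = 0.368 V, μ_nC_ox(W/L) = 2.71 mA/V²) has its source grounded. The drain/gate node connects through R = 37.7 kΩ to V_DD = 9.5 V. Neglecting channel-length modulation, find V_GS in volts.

With gate tied to drain, V_GS = V_DS ≥ V_GS − V_th, so the device is in saturation.
KCL at the drain: ½ k_n (V_GS − V_th)² = (V_DD − V_GS)/R.
Let x = V_GS − 0.368. Then 51.1 x² + x − 9.132 = 0, giving x = 0.413 V (positive root), so V_GS = 0.781 V.
I_D = (V_DD − V_GS)/R = (9.5 − 0.781) / 37.7 = 0.231 mA.

V_GS = 0.781 V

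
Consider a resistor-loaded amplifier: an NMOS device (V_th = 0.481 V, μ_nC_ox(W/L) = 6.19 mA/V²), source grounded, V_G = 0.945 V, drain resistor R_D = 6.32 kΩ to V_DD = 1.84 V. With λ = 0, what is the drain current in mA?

V_GS = V_G = 0.945 V, so V_ov = 0.945 − 0.481 = 0.464 V.
Assume saturation: I_D = ½ k_n V_ov² = 0.5 × 6.19 × 0.464² = 0.666 mA, giving V_DS = V_DD − I_D R_D = 1.84 − 0.666 × 6.32 = -2.37 V.
But -2.37 V < V_ov = 0.464 V, so the device is actually in triode.
In triode I_D = k_n[V_ov V_DS − ½ V_DS²] and I_D = (V_DD − V_DS)/R_D. Equating: 19.6 V_DS² − 19.15 V_DS + 1.84 = 0, giving V_DS = 0.108 V (the root below V_ov).
I_D = (1.84 − 0.108) / 6.32 = 0.274 mA.

I_D = 0.274 mA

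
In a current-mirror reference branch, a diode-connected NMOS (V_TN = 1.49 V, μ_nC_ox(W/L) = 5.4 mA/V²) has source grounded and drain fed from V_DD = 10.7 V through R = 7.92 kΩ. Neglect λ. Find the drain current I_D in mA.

I_D = 1.08 mA

With gate tied to drain, V_GS = V_DS ≥ V_GS − V_TN, so the device is in saturation.
KCL at the drain: ½ k_n (V_GS − V_TN)² = (V_DD − V_GS)/R.
Let x = V_GS − 1.49. Then 21.4 x² + x − 9.21 = 0, giving x = 0.633 V (positive root), so V_GS = 2.12 V.
I_D = (V_DD − V_GS)/R = (10.7 − 2.12) / 7.92 = 1.08 mA.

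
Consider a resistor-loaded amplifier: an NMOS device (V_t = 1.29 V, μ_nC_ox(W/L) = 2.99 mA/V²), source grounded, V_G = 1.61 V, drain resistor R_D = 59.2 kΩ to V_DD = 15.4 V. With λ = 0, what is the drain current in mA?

I_D = 0.153 mA

V_GS = V_G = 1.61 V, so V_ov = 1.61 − 1.29 = 0.32 V.
Assume saturation: I_D = ½ k_n V_ov² = 0.5 × 2.99 × 0.32² = 0.153 mA, giving V_DS = V_DD − I_D R_D = 15.4 − 0.153 × 59.2 = 6.34 V.
V_DS = 6.34 V ≥ V_ov = 0.32 V, confirming saturation.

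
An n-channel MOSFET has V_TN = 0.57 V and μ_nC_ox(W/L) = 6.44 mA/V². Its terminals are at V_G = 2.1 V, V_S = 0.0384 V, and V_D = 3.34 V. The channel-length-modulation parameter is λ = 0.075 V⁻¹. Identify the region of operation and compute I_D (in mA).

Saturation; I_D = 8.94 mA

V_GS = V_G − V_S = 2.1 − 0.0384 = 2.06 V; V_DS = V_D − V_S = 3.34 − 0.0384 = 3.3 V.
V_ov = V_GS − V_TN = 2.06 − 0.57 = 1.49 V.
Since V_DS = 3.3 V ≥ V_ov = 1.49 V, the device is in saturation.
I_D = ½ k_n V_ov² (1 + λ V_DS) = 0.5 × 6.44 × 1.49² × (1 + 0.075 × 3.3) = 8.94 mA.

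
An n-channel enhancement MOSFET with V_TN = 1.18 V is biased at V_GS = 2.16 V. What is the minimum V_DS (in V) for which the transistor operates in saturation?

V_DS,sat = 0.980 V

The boundary between triode and saturation is V_DS = V_GS − V_TN = V_ov.
V_ov = 2.16 − 1.18 = 0.98 V.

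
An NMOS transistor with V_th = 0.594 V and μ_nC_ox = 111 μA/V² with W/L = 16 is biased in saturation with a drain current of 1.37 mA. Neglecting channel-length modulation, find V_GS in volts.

V_GS = 1.84 V

k_n = μ_nC_ox · (W/L) = 1.776 mA/V².
In saturation I_D = ½ k_n (V_GS − V_th)², so V_GS − V_th = √(2 I_D / k_n) = √(2 × 1.37 / 1.776) = 1.24 V.
V_GS = 0.594 + 1.24 = 1.84 V.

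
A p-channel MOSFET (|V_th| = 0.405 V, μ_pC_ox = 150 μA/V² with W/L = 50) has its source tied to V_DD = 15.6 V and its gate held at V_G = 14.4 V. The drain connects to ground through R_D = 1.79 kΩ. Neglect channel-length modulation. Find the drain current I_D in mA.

V_SG = V_DD − V_G = 15.6 − 14.4 = 1.2 V, so V_ov = 1.2 − 0.405 = 0.795 V.
k_p = μ_pC_ox · (W/L) = 7.5 mA/V².
Assume saturation: I_D = ½ k_p V_ov² = 0.5 × 7.5 × 0.795² = 2.37 mA, giving V_SD = V_DD − I_D R_D = 15.6 − 2.37 × 1.79 = 11.4 V.
V_SD = 11.4 V ≥ V_ov = 0.795 V, confirming saturation.

I_D = 2.37 mA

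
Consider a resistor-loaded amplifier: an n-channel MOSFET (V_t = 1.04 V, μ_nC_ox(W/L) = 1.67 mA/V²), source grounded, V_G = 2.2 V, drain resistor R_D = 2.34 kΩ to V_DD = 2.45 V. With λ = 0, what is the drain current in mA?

I_D = 0.812 mA

V_GS = V_G = 2.2 V, so V_ov = 2.2 − 1.04 = 1.16 V.
Assume saturation: I_D = ½ k_n V_ov² = 0.5 × 1.67 × 1.16² = 1.12 mA, giving V_DS = V_DD − I_D R_D = 2.45 − 1.12 × 2.34 = -0.179 V.
But -0.179 V < V_ov = 1.16 V, so the device is actually in triode.
In triode I_D = k_n[V_ov V_DS − ½ V_DS²] and I_D = (V_DD − V_DS)/R_D. Equating: 1.95 V_DS² − 5.533 V_DS + 2.45 = 0, giving V_DS = 0.549 V (the root below V_ov).
I_D = (2.45 − 0.549) / 2.34 = 0.812 mA.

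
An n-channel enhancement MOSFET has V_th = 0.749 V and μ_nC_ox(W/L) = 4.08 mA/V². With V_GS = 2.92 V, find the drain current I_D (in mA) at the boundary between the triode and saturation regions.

At the boundary V_DS = V_ov = V_GS − V_th = 2.92 − 0.749 = 2.17 V.
I_D = ½ k_n V_ov² = 0.5 × 4.08 × 2.17² = 9.62 mA.

I_D = 9.62 mA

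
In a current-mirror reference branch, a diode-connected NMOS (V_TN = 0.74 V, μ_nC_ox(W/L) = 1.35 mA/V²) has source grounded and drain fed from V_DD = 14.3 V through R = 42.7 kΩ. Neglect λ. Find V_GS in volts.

With gate tied to drain, V_GS = V_DS ≥ V_GS − V_TN, so the device is in saturation.
KCL at the drain: ½ k_n (V_GS − V_TN)² = (V_DD − V_GS)/R.
Let x = V_GS − 0.74. Then 28.8 x² + x − 13.56 = 0, giving x = 0.669 V (positive root), so V_GS = 1.41 V.
I_D = (V_DD − V_GS)/R = (14.3 − 1.41) / 42.7 = 0.302 mA.

V_GS = 1.41 V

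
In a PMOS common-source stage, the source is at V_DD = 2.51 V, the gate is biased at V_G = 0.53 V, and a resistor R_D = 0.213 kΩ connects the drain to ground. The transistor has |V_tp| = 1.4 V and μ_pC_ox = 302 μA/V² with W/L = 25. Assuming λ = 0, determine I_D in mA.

V_SG = V_DD − V_G = 2.51 − 0.53 = 1.98 V, so V_ov = 1.98 − 1.4 = 0.58 V.
k_p = μ_pC_ox · (W/L) = 7.55 mA/V².
Assume saturation: I_D = ½ k_p V_ov² = 0.5 × 7.55 × 0.58² = 1.27 mA, giving V_SD = V_DD − I_D R_D = 2.51 − 1.27 × 0.213 = 2.24 V.
V_SD = 2.24 V ≥ V_ov = 0.58 V, confirming saturation.

I_D = 1.27 mA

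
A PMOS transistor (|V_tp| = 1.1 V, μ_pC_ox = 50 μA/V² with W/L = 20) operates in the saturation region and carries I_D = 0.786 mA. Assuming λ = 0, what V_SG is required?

V_SG = 2.35 V

k_p = μ_pC_ox · (W/L) = 1 mA/V².
In saturation I_D = ½ k_p (V_SG − |V_tp|)², so V_SG − |V_tp| = √(2 I_D / k_p) = √(2 × 0.786 / 1) = 1.25 V.
V_SG = 1.1 + 1.25 = 2.35 V.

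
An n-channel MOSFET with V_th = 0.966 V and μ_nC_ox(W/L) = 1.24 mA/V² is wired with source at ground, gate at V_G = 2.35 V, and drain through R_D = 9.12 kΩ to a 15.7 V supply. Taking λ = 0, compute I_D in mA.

V_GS = V_G = 2.35 V, so V_ov = 2.35 − 0.966 = 1.38 V.
Assume saturation: I_D = ½ k_n V_ov² = 0.5 × 1.24 × 1.38² = 1.19 mA, giving V_DS = V_DD − I_D R_D = 15.7 − 1.19 × 9.12 = 4.87 V.
V_DS = 4.87 V ≥ V_ov = 1.38 V, confirming saturation.

I_D = 1.19 mA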